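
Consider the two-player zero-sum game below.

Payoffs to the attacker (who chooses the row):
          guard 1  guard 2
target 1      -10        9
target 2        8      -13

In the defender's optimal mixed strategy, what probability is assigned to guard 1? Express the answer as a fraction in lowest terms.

Row minima are -10 and -13, so the attacker's maximin is -10; column maxima are 8 and 9, so the defender's minimax is 8. These differ, so the equilibrium is in mixed strategies.
Let the defender play guard 1 with probability q. The attacker is indifferent when −10q + 9(1−q) = 8q − 13(1−q), giving q = 11/20.

11/20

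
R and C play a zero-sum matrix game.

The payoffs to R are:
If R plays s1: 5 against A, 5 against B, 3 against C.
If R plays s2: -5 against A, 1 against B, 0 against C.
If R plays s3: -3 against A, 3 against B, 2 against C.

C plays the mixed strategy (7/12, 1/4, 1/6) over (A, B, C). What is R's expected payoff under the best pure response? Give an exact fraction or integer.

14/3

s1: (5)·(7/12) + (5)·(1/4) + (3)·(1/6) = 14/3.
s2: (-5)·(7/12) + (1)·(1/4) + (0)·(1/6) = -8/3.
s3: (-3)·(7/12) + (3)·(1/4) + (2)·(1/6) = -2/3.
The best pure response is s1 with expected payoff 14/3.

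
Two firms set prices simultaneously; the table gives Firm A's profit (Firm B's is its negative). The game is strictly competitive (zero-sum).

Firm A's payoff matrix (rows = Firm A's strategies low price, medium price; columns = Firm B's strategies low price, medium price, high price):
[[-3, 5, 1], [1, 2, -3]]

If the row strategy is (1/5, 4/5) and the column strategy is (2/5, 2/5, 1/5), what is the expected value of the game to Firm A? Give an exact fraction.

Against (2/5, 2/5, 1/5), each row's expected payoff is low price: 1; medium price: 3/5.
Taking the (1/5, 4/5)-weighted average: (1/5)·(1) + (4/5)·(3/5) = 17/25.

17/25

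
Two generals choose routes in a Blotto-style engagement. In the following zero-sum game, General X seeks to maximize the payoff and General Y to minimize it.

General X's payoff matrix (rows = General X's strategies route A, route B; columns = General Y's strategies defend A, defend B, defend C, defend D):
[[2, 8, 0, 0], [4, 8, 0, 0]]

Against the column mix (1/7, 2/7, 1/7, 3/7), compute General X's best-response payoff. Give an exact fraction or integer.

route A: (2)·(1/7) + (8)·(2/7) + (0)·(1/7) + (0)·(3/7) = 18/7.
route B: (4)·(1/7) + (8)·(2/7) + (0)·(1/7) + (0)·(3/7) = 20/7.
The best pure response is route B with expected payoff 20/7.

20/7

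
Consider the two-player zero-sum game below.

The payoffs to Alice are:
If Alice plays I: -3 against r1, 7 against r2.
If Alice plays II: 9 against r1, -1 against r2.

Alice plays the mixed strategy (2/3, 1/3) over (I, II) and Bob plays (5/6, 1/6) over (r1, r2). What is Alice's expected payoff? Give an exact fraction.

14/9

Against (5/6, 1/6), each row's expected payoff is I: -4/3; II: 22/3.
Taking the (2/3, 1/3)-weighted average: (2/3)·(-4/3) + (1/3)·(22/3) = 14/9.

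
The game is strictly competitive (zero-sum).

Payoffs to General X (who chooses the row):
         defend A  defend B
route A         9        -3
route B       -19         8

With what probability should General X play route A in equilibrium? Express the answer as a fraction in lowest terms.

9/13

Row minima are -3 and -19, so General X's maximin is -3; column maxima are 9 and 8, so General Y's minimax is 8. These differ, so the equilibrium is in mixed strategies.
Let General X play route A with probability p. General Y is indifferent when 9p − 19(1−p) = −3p + 8(1−p), giving p = 9/13.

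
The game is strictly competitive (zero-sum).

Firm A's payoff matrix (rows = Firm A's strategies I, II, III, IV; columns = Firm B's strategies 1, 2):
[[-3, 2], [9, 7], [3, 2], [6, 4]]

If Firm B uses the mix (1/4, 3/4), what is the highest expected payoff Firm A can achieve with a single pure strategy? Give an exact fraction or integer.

I: (-3)·(1/4) + (2)·(3/4) = 3/4.
II: (9)·(1/4) + (7)·(3/4) = 15/2.
III: (3)·(1/4) + (2)·(3/4) = 9/4.
IV: (6)·(1/4) + (4)·(3/4) = 9/2.
The best pure response is II with expected payoff 15/2.

15/2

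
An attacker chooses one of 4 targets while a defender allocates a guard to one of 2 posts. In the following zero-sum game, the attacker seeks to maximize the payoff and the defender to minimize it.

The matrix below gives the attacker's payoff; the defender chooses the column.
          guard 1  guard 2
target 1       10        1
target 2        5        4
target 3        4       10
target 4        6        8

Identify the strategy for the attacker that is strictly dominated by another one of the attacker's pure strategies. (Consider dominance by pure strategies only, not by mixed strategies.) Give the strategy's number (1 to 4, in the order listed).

Compare target 2 with target 4: 6 > 5, 8 > 4.
So target 4 strictly dominates target 2 for the attacker; target 2 is strictly dominated.

2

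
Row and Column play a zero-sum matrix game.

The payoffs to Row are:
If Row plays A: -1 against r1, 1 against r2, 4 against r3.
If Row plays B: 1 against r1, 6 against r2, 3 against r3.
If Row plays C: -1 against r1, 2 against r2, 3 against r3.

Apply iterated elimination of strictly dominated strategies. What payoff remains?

1

Column r3 is strictly dominated by r1 for Column (-1<4, 1<3, -1<3); eliminate r3.
Row C is strictly dominated by row B (1>-1, 6>2); eliminate C.
Column r2 is strictly dominated by r1 for Column (-1<1, 1<6); eliminate r2.
Row A is strictly dominated by row B (1>-1); eliminate A.
Only (B, r1) remains, with payoff 1.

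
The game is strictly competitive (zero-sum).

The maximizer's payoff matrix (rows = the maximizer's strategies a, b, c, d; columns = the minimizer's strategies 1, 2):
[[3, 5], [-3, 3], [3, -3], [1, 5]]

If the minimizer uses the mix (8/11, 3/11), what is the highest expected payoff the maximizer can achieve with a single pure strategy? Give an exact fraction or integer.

a: (3)·(8/11) + (5)·(3/11) = 39/11.
b: (-3)·(8/11) + (3)·(3/11) = -15/11.
c: (3)·(8/11) + (-3)·(3/11) = 15/11.
d: (1)·(8/11) + (5)·(3/11) = 23/11.
The best pure response is a with expected payoff 39/11.

39/11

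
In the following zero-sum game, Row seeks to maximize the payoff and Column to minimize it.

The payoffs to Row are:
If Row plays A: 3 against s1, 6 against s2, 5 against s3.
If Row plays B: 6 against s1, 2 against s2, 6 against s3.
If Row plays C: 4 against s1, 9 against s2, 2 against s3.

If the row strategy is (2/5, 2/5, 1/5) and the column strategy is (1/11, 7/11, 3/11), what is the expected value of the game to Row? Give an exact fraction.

Against (1/11, 7/11, 3/11), each row's expected payoff is A: 60/11; B: 38/11; C: 73/11.
Taking the (2/5, 2/5, 1/5)-weighted average: (2/5)·(60/11) + (2/5)·(38/11) + (1/5)·(73/11) = 269/55.

269/55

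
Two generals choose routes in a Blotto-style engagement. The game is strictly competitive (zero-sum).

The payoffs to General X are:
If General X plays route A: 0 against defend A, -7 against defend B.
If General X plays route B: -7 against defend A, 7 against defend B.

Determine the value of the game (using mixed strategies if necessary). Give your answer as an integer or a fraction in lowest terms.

-7/3

Row minima are -7 and -7, so General X's maximin is -7; column maxima are 0 and 7, so General Y's minimax is 0. These differ, so the equilibrium is in mixed strategies.
Let General X play route A with probability p. General Y is indifferent when −7(1−p) = −7p + 7(1−p), giving p = 2/3.
Let General Y play defend A with probability q. General X is indifferent when −7(1−q) = −7q + 7(1−q), giving q = 2/3.
The value is 0·(2/3) + (-7)·(1/3) = -7/3.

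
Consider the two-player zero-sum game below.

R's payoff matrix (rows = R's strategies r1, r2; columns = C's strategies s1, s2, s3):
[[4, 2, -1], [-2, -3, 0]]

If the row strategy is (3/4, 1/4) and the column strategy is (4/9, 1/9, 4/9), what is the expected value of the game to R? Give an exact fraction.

Against (4/9, 1/9, 4/9), each row's expected payoff is r1: 14/9; r2: -11/9.
Taking the (3/4, 1/4)-weighted average: (3/4)·(14/9) + (1/4)·(-11/9) = 31/36.

31/36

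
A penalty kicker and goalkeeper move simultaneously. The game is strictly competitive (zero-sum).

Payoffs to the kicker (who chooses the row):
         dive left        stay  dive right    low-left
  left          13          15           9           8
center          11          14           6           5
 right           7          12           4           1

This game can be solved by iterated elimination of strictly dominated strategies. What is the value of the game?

Column dive left is strictly dominated by dive right for the goalkeeper (9<13, 6<11, 4<7); eliminate dive left.
Column dive right is strictly dominated by low-left for the goalkeeper (8<9, 5<6, 1<4); eliminate dive right.
Column stay is strictly dominated by low-left for the goalkeeper (8<15, 5<14, 1<12); eliminate stay.
Row center is strictly dominated by row left (8>5); eliminate center.
Row right is strictly dominated by row left (8>1); eliminate right.
Only (left, low-left) remains, with payoff 8.

8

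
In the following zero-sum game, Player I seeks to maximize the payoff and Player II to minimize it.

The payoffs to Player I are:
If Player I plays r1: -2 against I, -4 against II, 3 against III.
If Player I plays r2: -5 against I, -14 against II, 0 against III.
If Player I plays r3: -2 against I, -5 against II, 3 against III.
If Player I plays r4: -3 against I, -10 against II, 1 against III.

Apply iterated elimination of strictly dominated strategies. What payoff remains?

-4

Row r4 is strictly dominated by row r1 (-2>-3, -4>-10, 3>1); eliminate r4.
Row r2 is strictly dominated by row r1 (-2>-5, -4>-14, 3>0); eliminate r2.
Column III is strictly dominated by I for Player II (-2<3, -2<3); eliminate III.
Column I is strictly dominated by II for Player II (-4<-2, -5<-2); eliminate I.
Row r3 is strictly dominated by row r1 (-4>-5); eliminate r3.
Only (r1, II) remains, with payoff -4.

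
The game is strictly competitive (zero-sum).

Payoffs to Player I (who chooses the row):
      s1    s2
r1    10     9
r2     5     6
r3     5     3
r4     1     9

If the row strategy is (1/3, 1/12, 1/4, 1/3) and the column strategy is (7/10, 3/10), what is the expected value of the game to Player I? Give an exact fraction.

Against (7/10, 3/10), each row's expected payoff is r1: 97/10; r2: 53/10; r3: 22/5; r4: 17/5.
Taking the (1/3, 1/12, 1/4, 1/3)-weighted average: (1/3)·(97/10) + (1/12)·(53/10) + (1/4)·(22/5) + (1/3)·(17/5) = 709/120.

709/120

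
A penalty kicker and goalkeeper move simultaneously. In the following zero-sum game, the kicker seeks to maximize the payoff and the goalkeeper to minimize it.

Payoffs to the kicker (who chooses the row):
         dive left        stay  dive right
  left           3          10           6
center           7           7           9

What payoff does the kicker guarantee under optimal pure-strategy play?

Row minima: 3, 7 → the kicker's maximin is 7.
Column maxima: 7, 10, 9 → the goalkeeper's minimax is 7.
They coincide at (center, dive left), so the value is 7.

7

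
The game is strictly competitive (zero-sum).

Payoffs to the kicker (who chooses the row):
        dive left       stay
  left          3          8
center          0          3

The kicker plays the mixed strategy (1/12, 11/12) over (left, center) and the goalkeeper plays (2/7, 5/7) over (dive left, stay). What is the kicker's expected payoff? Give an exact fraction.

211/84

Against (2/7, 5/7), each row's expected payoff is left: 46/7; center: 15/7.
Taking the (1/12, 11/12)-weighted average: (1/12)·(46/7) + (11/12)·(15/7) = 211/84.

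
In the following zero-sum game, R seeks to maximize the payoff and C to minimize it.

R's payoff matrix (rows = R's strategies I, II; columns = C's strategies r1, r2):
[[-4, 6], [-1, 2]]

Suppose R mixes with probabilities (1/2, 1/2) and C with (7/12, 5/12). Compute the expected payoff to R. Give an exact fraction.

5/24

Against (7/12, 5/12), each row's expected payoff is I: 1/6; II: 1/4.
Taking the (1/2, 1/2)-weighted average: (1/2)·(1/6) + (1/2)·(1/4) = 5/24.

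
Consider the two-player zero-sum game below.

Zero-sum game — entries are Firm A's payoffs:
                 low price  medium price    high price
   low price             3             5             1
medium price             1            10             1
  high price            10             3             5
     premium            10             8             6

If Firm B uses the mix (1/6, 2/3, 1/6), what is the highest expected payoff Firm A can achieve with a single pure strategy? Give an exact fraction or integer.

low price: (3)·(1/6) + (5)·(2/3) + (1)·(1/6) = 4.
medium price: (1)·(1/6) + (10)·(2/3) + (1)·(1/6) = 7.
high price: (10)·(1/6) + (3)·(2/3) + (5)·(1/6) = 9/2.
premium: (10)·(1/6) + (8)·(2/3) + (6)·(1/6) = 8.
The best pure response is premium with expected payoff 8.

8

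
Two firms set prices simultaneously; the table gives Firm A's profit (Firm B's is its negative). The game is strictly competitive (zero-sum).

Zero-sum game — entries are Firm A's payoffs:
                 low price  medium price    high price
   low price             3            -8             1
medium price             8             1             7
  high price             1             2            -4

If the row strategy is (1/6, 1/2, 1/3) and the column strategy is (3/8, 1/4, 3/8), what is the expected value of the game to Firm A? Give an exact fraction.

127/48

Against (3/8, 1/4, 3/8), each row's expected payoff is low price: -1/2; medium price: 47/8; high price: -5/8.
Taking the (1/6, 1/2, 1/3)-weighted average: (1/6)·(-1/2) + (1/2)·(47/8) + (1/3)·(-5/8) = 127/48.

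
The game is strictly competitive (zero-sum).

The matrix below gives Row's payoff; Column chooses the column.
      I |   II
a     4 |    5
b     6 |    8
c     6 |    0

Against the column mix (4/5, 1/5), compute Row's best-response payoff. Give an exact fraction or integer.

a: (4)·(4/5) + (5)·(1/5) = 21/5.
b: (6)·(4/5) + (8)·(1/5) = 32/5.
c: (6)·(4/5) + (0)·(1/5) = 24/5.
The best pure response is b with expected payoff 32/5.

32/5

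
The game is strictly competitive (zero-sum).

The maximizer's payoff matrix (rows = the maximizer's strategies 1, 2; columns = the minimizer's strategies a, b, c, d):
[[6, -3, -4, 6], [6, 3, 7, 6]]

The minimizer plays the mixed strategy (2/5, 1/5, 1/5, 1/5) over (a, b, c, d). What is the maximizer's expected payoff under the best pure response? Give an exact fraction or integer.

28/5

1: (6)·(2/5) + (-3)·(1/5) + (-4)·(1/5) + (6)·(1/5) = 11/5.
2: (6)·(2/5) + (3)·(1/5) + (7)·(1/5) + (6)·(1/5) = 28/5.
The best pure response is 2 with expected payoff 28/5.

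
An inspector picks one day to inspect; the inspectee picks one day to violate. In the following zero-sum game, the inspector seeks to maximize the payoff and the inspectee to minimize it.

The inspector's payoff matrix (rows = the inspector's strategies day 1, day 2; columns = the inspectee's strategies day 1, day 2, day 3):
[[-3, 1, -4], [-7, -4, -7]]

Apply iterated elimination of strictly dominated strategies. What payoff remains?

-4

Column day 2 is strictly dominated by day 1 for the inspectee (-3<1, -7<-4); eliminate day 2.
Row day 2 is strictly dominated by row day 1 (-3>-7, -4>-7); eliminate day 2.
Column day 1 is strictly dominated by day 3 for the inspectee (-4<-3); eliminate day 1.
Only (day 1, day 3) remains, with payoff -4.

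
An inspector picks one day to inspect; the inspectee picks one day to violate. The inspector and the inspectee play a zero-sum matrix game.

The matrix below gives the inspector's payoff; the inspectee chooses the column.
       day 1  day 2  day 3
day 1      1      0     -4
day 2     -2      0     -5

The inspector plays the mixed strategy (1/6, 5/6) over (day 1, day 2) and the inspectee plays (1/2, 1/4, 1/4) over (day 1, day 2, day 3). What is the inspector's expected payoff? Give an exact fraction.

-47/24

Against (1/2, 1/4, 1/4), each row's expected payoff is day 1: -1/2; day 2: -9/4.
Taking the (1/6, 5/6)-weighted average: (1/6)·(-1/2) + (5/6)·(-9/4) = -47/24.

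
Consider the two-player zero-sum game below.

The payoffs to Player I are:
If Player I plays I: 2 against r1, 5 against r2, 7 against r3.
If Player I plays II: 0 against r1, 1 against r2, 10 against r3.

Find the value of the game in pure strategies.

2

Row minima: 2, 0 → Player I's maximin is 2.
Column maxima: 2, 5, 10 → Player II's minimax is 2.
They coincide at (I, r1), so the value is 2.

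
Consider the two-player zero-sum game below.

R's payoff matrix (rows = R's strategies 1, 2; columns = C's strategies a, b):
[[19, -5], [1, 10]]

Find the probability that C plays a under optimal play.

5/11

Row minima are -5 and 1, so R's maximin is 1; column maxima are 19 and 10, so C's minimax is 10. These differ, so the equilibrium is in mixed strategies.
Let C play a with probability q. R is indifferent when 19q − 5(1−q) = q + 10(1−q), giving q = 5/11.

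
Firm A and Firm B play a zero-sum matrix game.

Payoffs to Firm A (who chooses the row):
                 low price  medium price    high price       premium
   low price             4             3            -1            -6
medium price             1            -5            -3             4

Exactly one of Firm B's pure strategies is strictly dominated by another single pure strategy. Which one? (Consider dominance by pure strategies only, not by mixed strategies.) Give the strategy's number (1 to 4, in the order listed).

1

Firm B prefers columns that give Firm A less. Compare low price with medium price: 3 < 4, -5 < 1.
So medium price strictly dominates low price for Firm B; low price is strictly dominated.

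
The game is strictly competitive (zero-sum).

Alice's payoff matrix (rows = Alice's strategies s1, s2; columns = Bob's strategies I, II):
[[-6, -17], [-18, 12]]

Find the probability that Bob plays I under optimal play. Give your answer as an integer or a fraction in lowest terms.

29/41

Row minima are -17 and -18, so Alice's maximin is -17; column maxima are -6 and 12, so Bob's minimax is -6. These differ, so the equilibrium is in mixed strategies.
Let Bob play I with probability q. Alice is indifferent when −6q − 17(1−q) = −18q + 12(1−q), giving q = 29/41.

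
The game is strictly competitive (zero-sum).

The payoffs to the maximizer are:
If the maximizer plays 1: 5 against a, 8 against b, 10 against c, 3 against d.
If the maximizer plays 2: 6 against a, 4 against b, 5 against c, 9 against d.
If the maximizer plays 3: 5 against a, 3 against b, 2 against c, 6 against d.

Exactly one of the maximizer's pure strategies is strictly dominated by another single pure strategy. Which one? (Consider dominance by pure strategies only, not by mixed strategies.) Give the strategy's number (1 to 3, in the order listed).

3

Compare 3 with 2: 6 > 5, 4 > 3, 5 > 2, 9 > 6.
So 2 strictly dominates 3 for the maximizer; 3 is strictly dominated.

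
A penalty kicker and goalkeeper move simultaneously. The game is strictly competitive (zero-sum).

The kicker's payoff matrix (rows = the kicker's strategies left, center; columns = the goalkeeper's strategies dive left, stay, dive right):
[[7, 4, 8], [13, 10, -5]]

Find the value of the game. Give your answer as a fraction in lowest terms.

Column dive left is strictly dominated by stay for the goalkeeper (it gives the kicker more in every row).
The remaining 2×2 game on (left, center) × (stay, dive right) has no saddle point. Let the kicker play left with probability p; indifference gives 4p + 10(1−p) = 8p − 5(1−p), so p = 15/19.
Similarly the goalkeeper's optimal q on stay is 13/19, and the value is 4·(13/19) + (8)·(6/19) = 100/19.

100/19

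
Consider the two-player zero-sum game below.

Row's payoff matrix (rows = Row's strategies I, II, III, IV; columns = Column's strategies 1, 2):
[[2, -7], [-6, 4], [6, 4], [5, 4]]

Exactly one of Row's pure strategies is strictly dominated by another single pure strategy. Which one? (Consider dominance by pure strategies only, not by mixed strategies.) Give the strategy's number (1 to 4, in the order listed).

1

Compare I with III: 6 > 2, 4 > -7.
So III strictly dominates I for Row; I is strictly dominated.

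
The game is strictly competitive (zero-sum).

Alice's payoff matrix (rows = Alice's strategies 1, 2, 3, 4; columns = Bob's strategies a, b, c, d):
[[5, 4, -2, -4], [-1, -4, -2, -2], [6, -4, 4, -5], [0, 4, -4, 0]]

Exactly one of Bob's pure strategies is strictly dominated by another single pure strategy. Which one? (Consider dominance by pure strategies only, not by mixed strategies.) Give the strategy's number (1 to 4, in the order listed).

Bob prefers columns that give Alice less. Compare a with c: -2 < 5, -2 < -1, 4 < 6, -4 < 0.
So c strictly dominates a for Bob; a is strictly dominated.

1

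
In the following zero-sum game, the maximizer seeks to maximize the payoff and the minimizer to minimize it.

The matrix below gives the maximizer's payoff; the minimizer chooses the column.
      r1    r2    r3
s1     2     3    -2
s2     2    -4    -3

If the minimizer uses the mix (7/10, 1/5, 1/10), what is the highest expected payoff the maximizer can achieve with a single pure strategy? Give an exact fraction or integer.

s1: (2)·(7/10) + (3)·(1/5) + (-2)·(1/10) = 9/5.
s2: (2)·(7/10) + (-4)·(1/5) + (-3)·(1/10) = 3/10.
The best pure response is s1 with expected payoff 9/5.

9/5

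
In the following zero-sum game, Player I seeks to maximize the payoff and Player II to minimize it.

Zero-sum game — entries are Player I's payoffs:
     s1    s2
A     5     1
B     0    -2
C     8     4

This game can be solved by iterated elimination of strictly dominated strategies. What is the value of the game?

4

Row B is strictly dominated by row A (5>0, 1>-2); eliminate B.
Column s1 is strictly dominated by s2 for Player II (1<5, 4<8); eliminate s1.
Row A is strictly dominated by row C (4>1); eliminate A.
Only (C, s2) remains, with payoff 4.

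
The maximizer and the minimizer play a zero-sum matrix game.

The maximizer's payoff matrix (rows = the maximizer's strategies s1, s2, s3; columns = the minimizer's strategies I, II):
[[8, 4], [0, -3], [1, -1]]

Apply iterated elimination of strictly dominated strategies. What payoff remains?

4

Row s3 is strictly dominated by row s1 (8>1, 4>-1); eliminate s3.
Column I is strictly dominated by II for the minimizer (4<8, -3<0); eliminate I.
Row s2 is strictly dominated by row s1 (4>-3); eliminate s2.
Only (s1, II) remains, with payoff 4.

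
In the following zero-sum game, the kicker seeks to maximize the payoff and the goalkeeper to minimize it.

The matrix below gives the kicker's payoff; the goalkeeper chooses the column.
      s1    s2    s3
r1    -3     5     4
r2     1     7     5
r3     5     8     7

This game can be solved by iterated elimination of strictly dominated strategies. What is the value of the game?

Row r1 is strictly dominated by row r2 (1>-3, 7>5, 5>4); eliminate r1.
Column s3 is strictly dominated by s1 for the goalkeeper (1<5, 5<7); eliminate s3.
Column s2 is strictly dominated by s1 for the goalkeeper (1<7, 5<8); eliminate s2.
Row r2 is strictly dominated by row r3 (5>1); eliminate r2.
Only (r3, s1) remains, with payoff 5.

5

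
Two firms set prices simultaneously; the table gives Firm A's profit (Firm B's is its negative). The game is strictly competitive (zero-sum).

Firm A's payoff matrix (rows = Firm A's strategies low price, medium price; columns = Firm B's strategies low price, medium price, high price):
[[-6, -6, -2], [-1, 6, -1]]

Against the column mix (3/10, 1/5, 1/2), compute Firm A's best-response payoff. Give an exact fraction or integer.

2/5

low price: (-6)·(3/10) + (-6)·(1/5) + (-2)·(1/2) = -4.
medium price: (-1)·(3/10) + (6)·(1/5) + (-1)·(1/2) = 2/5.
The best pure response is medium price with expected payoff 2/5.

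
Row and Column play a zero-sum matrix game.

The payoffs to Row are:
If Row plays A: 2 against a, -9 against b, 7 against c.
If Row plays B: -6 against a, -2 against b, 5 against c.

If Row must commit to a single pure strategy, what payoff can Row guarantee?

The worst-case payoff for each row is A: -9, B: -6.
The best of these is -6.

-6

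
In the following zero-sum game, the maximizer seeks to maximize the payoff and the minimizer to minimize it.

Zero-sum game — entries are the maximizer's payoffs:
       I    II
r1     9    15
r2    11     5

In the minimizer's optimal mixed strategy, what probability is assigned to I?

Row minima are 9 and 5, so the maximizer's maximin is 9; column maxima are 11 and 15, so the minimizer's minimax is 11. These differ, so the equilibrium is in mixed strategies.
Let the minimizer play I with probability q. The maximizer is indifferent when 9q + 15(1−q) = 11q + 5(1−q), giving q = 5/6.

5/6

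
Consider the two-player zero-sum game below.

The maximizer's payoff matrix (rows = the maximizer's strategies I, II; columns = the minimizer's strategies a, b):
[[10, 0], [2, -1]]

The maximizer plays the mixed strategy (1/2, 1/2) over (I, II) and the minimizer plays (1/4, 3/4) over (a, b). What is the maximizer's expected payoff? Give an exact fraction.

Against (1/4, 3/4), each row's expected payoff is I: 5/2; II: -1/4.
Taking the (1/2, 1/2)-weighted average: (1/2)·(5/2) + (1/2)·(-1/4) = 9/8.

9/8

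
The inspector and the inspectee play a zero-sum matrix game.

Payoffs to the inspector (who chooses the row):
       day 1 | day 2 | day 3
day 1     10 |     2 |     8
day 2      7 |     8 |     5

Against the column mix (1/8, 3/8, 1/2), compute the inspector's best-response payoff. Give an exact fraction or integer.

day 1: (10)·(1/8) + (2)·(3/8) + (8)·(1/2) = 6.
day 2: (7)·(1/8) + (8)·(3/8) + (5)·(1/2) = 51/8.
The best pure response is day 2 with expected payoff 51/8.

51/8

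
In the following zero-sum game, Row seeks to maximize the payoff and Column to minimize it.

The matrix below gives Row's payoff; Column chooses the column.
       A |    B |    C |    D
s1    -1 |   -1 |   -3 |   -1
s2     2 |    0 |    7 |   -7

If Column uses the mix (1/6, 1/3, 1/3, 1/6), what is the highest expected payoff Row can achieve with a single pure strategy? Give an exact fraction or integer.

3/2

s1: (-1)·(1/6) + (-1)·(1/3) + (-3)·(1/3) + (-1)·(1/6) = -5/3.
s2: (2)·(1/6) + (0)·(1/3) + (7)·(1/3) + (-7)·(1/6) = 3/2.
The best pure response is s2 with expected payoff 3/2.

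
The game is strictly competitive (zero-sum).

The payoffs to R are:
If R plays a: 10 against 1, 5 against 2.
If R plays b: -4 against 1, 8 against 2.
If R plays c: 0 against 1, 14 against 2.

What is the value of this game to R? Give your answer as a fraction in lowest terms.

Row b is strictly dominated by row c, so R never plays it.
The remaining 2×2 game on (a, c) × (1, 2) has no saddle point. Let R play a with probability p; indifference gives 10p = 5p + 14(1−p), so p = 14/19.
Similarly C's optimal q on 1 is 9/19, and the value is 10·(9/19) + (5)·(10/19) = 140/19.

140/19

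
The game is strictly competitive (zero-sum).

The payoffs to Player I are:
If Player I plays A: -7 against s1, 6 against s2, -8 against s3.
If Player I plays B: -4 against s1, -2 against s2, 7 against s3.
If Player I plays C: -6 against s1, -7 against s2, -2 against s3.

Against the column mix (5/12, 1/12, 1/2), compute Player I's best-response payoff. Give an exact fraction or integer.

A: (-7)·(5/12) + (6)·(1/12) + (-8)·(1/2) = -77/12.
B: (-4)·(5/12) + (-2)·(1/12) + (7)·(1/2) = 5/3.
C: (-6)·(5/12) + (-7)·(1/12) + (-2)·(1/2) = -49/12.
The best pure response is B with expected payoff 5/3.

5/3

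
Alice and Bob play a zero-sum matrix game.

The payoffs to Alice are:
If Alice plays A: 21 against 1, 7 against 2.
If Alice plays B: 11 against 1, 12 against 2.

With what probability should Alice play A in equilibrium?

Row minima are 7 and 11, so Alice's maximin is 11; column maxima are 21 and 12, so Bob's minimax is 12. These differ, so the equilibrium is in mixed strategies.
Let Alice play A with probability p. Bob is indifferent when 21p + 11(1−p) = 7p + 12(1−p), giving p = 1/15.

1/15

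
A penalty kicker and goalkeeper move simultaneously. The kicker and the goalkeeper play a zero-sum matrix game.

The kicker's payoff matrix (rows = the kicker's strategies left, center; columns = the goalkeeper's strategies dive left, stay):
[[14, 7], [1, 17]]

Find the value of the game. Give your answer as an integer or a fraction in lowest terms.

231/23

Row minima are 7 and 1, so the kicker's maximin is 7; column maxima are 14 and 17, so the goalkeeper's minimax is 14. These differ, so the equilibrium is in mixed strategies.
Let the kicker play left with probability p. The goalkeeper is indifferent when 14p + (1−p) = 7p + 17(1−p), giving p = 16/23.
Let the goalkeeper play dive left with probability q. The kicker is indifferent when 14q + 7(1−q) = q + 17(1−q), giving q = 10/23.
The value is 14·(10/23) + (7)·(13/23) = 231/23.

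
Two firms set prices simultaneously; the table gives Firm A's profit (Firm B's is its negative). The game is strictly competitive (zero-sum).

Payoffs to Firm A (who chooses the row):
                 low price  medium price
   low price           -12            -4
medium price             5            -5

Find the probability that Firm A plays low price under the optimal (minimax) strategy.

5/9

Row minima are -12 and -5, so Firm A's maximin is -5; column maxima are 5 and -4, so Firm B's minimax is -4. These differ, so the equilibrium is in mixed strategies.
Let Firm A play low price with probability p. Firm B is indifferent when −12p + 5(1−p) = −4p − 5(1−p), giving p = 5/9.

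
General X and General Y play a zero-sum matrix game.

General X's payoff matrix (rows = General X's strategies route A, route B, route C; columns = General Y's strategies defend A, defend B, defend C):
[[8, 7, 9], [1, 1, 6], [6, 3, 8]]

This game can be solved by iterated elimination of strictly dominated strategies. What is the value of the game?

7

Row route B is strictly dominated by row route A (8>1, 7>1, 9>6); eliminate route B.
Row route C is strictly dominated by row route A (8>6, 7>3, 9>8); eliminate route C.
Column defend C is strictly dominated by defend A for General Y (8<9); eliminate defend C.
Column defend A is strictly dominated by defend B for General Y (7<8); eliminate defend A.
Only (route A, defend B) remains, with payoff 7.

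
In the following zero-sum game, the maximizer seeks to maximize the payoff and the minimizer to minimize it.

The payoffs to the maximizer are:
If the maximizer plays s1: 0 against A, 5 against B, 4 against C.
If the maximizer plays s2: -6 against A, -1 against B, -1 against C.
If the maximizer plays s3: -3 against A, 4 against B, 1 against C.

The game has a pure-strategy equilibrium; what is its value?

Row minima: 0, -6, -3 → the maximizer's maximin is 0.
Column maxima: 0, 5, 4 → the minimizer's minimax is 0.
They coincide at (s1, A), so the value is 0.

0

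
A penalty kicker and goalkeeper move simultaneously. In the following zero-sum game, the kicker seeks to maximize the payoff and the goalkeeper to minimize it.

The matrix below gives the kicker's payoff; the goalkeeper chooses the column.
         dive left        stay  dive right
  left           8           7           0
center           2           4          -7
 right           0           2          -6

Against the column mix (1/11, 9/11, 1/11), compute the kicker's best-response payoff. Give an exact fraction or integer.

left: (8)·(1/11) + (7)·(9/11) + (0)·(1/11) = 71/11.
center: (2)·(1/11) + (4)·(9/11) + (-7)·(1/11) = 31/11.
right: (0)·(1/11) + (2)·(9/11) + (-6)·(1/11) = 12/11.
The best pure response is left with expected payoff 71/11.

71/11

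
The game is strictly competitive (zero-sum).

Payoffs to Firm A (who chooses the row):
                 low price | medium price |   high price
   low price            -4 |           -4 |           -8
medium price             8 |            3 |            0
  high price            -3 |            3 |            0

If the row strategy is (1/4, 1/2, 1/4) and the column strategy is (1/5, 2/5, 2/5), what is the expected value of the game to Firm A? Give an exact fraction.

Against (1/5, 2/5, 2/5), each row's expected payoff is low price: -28/5; medium price: 14/5; high price: 3/5.
Taking the (1/4, 1/2, 1/4)-weighted average: (1/4)·(-28/5) + (1/2)·(14/5) + (1/4)·(3/5) = 3/20.

3/20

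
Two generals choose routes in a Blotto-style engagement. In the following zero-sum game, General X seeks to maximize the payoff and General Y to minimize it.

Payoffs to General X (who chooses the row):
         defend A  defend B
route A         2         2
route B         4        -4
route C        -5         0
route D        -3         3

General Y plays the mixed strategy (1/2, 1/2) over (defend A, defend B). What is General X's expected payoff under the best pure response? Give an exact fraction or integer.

2

route A: (2)·(1/2) + (2)·(1/2) = 2.
route B: (4)·(1/2) + (-4)·(1/2) = 0.
route C: (-5)·(1/2) + (0)·(1/2) = -5/2.
route D: (-3)·(1/2) + (3)·(1/2) = 0.
The best pure response is route A with expected payoff 2.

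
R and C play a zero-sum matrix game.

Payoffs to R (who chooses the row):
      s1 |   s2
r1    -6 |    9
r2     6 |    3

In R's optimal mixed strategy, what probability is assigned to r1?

Row minima are -6 and 3, so R's maximin is 3; column maxima are 6 and 9, so C's minimax is 6. These differ, so the equilibrium is in mixed strategies.
Let R play r1 with probability p. C is indifferent when −6p + 6(1−p) = 9p + 3(1−p), giving p = 1/6.

1/6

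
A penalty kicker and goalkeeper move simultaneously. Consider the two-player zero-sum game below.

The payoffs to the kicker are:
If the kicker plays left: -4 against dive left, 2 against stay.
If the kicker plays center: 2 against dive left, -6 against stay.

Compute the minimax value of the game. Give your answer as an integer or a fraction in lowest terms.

Row minima are -4 and -6, so the kicker's maximin is -4; column maxima are 2 and 2, so the goalkeeper's minimax is 2. These differ, so the equilibrium is in mixed strategies.
Let the kicker play left with probability p. The goalkeeper is indifferent when −4p + 2(1−p) = 2p − 6(1−p), giving p = 4/7.
Let the goalkeeper play dive left with probability q. The kicker is indifferent when −4q + 2(1−q) = 2q − 6(1−q), giving q = 4/7.
The value is -4·(4/7) + (2)·(3/7) = -10/7.

-10/7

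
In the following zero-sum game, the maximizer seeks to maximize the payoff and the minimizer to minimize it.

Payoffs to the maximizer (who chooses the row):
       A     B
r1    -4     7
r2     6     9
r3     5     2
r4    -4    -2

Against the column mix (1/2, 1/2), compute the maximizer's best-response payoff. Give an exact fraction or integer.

15/2

r1: (-4)·(1/2) + (7)·(1/2) = 3/2.
r2: (6)·(1/2) + (9)·(1/2) = 15/2.
r3: (5)·(1/2) + (2)·(1/2) = 7/2.
r4: (-4)·(1/2) + (-2)·(1/2) = -3.
The best pure response is r2 with expected payoff 15/2.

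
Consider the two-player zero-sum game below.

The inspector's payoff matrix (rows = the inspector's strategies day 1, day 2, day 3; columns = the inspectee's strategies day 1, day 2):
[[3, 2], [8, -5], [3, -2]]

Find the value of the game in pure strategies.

Row minima: 2, -5, -2 → the inspector's maximin is 2.
Column maxima: 8, 2 → the inspectee's minimax is 2.
They coincide at (day 1, day 2), so the value is 2.

2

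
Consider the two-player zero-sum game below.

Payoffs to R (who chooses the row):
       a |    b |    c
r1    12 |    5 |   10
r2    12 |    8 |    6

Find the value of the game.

50/7

Column a is strictly dominated by c for C (it gives R more in every row).
The remaining 2×2 game on (r1, r2) × (b, c) has no saddle point. Let R play r1 with probability p; indifference gives 5p + 8(1−p) = 10p + 6(1−p), so p = 2/7.
Similarly C's optimal q on b is 4/7, and the value is 5·(4/7) + (10)·(3/7) = 50/7.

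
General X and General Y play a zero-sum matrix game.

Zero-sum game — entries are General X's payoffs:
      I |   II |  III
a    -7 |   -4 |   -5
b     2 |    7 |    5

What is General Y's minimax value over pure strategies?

2

The worst case (largest entry) in each column is I: 2, II: 7, III: 5.
The best (smallest) of these is 2.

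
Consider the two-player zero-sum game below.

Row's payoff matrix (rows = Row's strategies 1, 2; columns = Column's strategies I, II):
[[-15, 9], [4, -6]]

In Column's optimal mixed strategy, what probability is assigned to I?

15/34

Row minima are -15 and -6, so Row's maximin is -6; column maxima are 4 and 9, so Column's minimax is 4. These differ, so the equilibrium is in mixed strategies.
Let Column play I with probability q. Row is indifferent when −15q + 9(1−q) = 4q − 6(1−q), giving q = 15/34.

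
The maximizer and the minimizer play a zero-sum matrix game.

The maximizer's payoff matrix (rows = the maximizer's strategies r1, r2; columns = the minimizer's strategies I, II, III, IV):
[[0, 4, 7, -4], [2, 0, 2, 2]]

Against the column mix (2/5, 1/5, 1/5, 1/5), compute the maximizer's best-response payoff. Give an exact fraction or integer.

r1: (0)·(2/5) + (4)·(1/5) + (7)·(1/5) + (-4)·(1/5) = 7/5.
r2: (2)·(2/5) + (0)·(1/5) + (2)·(1/5) + (2)·(1/5) = 8/5.
The best pure response is r2 with expected payoff 8/5.

8/5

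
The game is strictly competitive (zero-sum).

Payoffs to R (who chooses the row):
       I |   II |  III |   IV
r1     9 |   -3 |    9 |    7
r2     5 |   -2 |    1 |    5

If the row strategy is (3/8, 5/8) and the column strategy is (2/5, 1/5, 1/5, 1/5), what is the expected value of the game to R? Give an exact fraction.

Against (2/5, 1/5, 1/5, 1/5), each row's expected payoff is r1: 31/5; r2: 14/5.
Taking the (3/8, 5/8)-weighted average: (3/8)·(31/5) + (5/8)·(14/5) = 163/40.

163/40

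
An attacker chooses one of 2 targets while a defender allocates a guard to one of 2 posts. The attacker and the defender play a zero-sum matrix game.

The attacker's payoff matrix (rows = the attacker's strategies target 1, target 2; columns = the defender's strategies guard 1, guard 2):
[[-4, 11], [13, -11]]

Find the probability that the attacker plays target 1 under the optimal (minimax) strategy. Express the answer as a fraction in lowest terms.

8/13

Row minima are -4 and -11, so the attacker's maximin is -4; column maxima are 13 and 11, so the defender's minimax is 11. These differ, so the equilibrium is in mixed strategies.
Let the attacker play target 1 with probability p. The defender is indifferent when −4p + 13(1−p) = 11p − 11(1−p), giving p = 8/13.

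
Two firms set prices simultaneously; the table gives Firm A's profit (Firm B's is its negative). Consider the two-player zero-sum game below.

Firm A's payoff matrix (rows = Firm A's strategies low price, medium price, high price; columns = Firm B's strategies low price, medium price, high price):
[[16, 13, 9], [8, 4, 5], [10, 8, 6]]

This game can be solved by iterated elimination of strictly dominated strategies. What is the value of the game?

9

Row medium price is strictly dominated by row low price (16>8, 13>4, 9>5); eliminate medium price.
Column low price is strictly dominated by medium price for Firm B (13<16, 8<10); eliminate low price.
Column medium price is strictly dominated by high price for Firm B (9<13, 6<8); eliminate medium price.
Row high price is strictly dominated by row low price (9>6); eliminate high price.
Only (low price, high price) remains, with payoff 9.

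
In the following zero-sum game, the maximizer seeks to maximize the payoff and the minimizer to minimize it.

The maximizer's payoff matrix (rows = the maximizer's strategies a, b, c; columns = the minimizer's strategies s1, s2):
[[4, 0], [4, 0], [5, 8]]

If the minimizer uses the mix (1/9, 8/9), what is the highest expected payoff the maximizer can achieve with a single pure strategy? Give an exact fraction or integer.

23/3

a: (4)·(1/9) + (0)·(8/9) = 4/9.
b: (4)·(1/9) + (0)·(8/9) = 4/9.
c: (5)·(1/9) + (8)·(8/9) = 23/3.
The best pure response is c with expected payoff 23/3.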